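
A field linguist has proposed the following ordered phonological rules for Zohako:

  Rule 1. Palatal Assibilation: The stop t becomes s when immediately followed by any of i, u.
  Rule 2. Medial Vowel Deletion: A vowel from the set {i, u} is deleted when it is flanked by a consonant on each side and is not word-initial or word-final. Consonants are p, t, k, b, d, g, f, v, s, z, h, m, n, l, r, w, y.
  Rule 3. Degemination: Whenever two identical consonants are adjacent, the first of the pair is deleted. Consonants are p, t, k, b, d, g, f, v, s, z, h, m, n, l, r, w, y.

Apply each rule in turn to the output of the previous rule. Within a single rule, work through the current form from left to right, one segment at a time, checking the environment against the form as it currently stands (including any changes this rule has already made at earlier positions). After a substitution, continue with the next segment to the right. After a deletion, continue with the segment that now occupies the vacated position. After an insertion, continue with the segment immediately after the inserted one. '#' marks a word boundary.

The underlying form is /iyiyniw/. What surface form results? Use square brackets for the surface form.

[iynw]

Rule 1 Palatal Assibilation: no change — [iyiyniw]
Rule 2 Medial Vowel Deletion: [iyiyniw] → [iyynw]
Rule 3 Degemination: [iyynw] → [iynw]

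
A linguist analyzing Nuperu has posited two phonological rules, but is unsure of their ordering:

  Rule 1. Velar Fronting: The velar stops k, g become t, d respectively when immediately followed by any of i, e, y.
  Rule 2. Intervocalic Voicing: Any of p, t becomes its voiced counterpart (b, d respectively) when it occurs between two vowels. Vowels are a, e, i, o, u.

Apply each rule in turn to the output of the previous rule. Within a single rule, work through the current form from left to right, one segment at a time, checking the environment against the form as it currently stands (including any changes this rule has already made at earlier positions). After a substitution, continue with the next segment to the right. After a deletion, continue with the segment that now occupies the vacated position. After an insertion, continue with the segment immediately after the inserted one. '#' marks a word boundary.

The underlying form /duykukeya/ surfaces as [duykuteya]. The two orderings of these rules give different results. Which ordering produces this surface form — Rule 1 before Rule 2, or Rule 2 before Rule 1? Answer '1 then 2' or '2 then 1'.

2 then 1

Order 1 then 2:
  1 Velar Fronting: [duykukeya] → [duykuteya]
  2 Intervocalic Voicing: [duykuteya] → [duykudeya]
  result: [duykudeya]
Order 2 then 1:
  2 Intervocalic Voicing: no change — [duykukeya]
  1 Velar Fronting: [duykukeya] → [duykuteya]
  result: [duykuteya]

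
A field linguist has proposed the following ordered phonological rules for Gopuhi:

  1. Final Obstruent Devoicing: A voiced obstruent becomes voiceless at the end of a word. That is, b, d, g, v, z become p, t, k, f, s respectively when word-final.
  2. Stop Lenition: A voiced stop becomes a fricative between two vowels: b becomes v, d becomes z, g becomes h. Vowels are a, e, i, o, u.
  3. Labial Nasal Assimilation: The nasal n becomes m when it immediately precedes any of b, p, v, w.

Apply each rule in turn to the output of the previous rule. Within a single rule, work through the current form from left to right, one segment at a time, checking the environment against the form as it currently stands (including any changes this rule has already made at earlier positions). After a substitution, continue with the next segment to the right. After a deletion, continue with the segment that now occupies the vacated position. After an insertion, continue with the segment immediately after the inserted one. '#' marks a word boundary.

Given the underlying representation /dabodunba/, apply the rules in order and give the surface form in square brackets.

[davozumba]

1 Final Obstruent Devoicing: no change — [dabodunba]
2 Stop Lenition: [dabodunba] → [davozunba]
3 Labial Nasal Assimilation: [davozunba] → [davozumba]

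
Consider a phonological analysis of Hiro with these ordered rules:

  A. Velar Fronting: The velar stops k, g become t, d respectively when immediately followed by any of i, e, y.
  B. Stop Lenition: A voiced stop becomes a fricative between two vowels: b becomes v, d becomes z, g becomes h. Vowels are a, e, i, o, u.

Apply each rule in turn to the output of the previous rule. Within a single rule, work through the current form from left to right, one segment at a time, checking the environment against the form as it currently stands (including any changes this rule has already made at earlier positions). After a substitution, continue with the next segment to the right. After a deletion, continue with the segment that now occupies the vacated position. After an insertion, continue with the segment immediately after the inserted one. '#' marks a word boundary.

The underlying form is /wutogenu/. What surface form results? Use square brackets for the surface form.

[wutozenu]

A Velar Fronting: [wutogenu] → [wutodenu]
B Stop Lenition: [wutodenu] → [wutozenu]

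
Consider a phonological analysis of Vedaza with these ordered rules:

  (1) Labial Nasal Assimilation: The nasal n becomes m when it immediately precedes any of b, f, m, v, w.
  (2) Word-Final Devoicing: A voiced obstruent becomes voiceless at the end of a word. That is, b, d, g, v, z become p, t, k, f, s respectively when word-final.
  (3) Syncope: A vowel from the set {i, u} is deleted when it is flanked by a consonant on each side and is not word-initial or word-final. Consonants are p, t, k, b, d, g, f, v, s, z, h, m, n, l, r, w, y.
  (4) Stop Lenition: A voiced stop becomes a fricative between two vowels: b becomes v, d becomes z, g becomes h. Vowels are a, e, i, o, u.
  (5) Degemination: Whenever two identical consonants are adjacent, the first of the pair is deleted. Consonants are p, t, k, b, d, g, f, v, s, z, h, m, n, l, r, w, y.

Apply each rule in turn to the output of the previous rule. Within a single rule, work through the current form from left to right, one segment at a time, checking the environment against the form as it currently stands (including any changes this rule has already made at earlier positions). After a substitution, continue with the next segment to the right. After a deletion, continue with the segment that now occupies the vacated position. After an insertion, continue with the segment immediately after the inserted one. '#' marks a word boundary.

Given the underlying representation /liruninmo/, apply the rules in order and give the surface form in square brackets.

[lrnmo]

(1) Labial Nasal Assimilation: [liruninmo] → [lirunimmo]
(2) Word-Final Devoicing: no change — [lirunimmo]
(3) Syncope: [lirunimmo] → [lrnmmo]
(4) Stop Lenition: no change — [lrnmmo]
(5) Degemination: [lrnmmo] → [lrnmo]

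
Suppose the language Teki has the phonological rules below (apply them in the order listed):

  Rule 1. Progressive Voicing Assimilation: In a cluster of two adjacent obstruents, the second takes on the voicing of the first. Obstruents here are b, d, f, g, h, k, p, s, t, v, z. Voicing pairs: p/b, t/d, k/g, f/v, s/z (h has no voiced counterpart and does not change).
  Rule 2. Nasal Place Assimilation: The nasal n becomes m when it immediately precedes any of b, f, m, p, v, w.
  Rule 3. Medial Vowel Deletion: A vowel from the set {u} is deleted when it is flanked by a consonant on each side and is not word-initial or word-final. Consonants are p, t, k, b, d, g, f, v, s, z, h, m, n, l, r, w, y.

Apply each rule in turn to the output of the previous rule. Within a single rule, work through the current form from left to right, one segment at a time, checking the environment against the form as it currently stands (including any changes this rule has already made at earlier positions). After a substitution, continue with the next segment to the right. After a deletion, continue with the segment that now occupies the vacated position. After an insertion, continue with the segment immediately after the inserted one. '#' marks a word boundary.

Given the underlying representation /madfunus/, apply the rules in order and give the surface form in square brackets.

[madvns]

Rule 1 Progressive Voicing Assimilation: [madfunus] → [madvunus]
Rule 2 Nasal Place Assimilation: no change — [madvunus]
Rule 3 Medial Vowel Deletion: [madvunus] → [madvns]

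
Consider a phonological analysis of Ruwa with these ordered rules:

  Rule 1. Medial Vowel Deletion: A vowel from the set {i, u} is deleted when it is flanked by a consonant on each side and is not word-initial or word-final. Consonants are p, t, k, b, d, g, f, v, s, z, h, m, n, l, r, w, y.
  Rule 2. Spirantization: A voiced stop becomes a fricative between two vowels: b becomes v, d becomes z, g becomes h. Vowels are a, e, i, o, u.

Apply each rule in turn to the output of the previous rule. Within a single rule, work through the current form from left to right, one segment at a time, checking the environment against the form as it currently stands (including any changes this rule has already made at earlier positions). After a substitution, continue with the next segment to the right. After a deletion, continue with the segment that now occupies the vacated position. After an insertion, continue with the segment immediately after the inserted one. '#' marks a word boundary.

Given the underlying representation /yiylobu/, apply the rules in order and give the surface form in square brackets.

Rule 1 Medial Vowel Deletion: [yiylobu] → [yylobu]
Rule 2 Spirantization: [yylobu] → [yylovu]

[yylovu]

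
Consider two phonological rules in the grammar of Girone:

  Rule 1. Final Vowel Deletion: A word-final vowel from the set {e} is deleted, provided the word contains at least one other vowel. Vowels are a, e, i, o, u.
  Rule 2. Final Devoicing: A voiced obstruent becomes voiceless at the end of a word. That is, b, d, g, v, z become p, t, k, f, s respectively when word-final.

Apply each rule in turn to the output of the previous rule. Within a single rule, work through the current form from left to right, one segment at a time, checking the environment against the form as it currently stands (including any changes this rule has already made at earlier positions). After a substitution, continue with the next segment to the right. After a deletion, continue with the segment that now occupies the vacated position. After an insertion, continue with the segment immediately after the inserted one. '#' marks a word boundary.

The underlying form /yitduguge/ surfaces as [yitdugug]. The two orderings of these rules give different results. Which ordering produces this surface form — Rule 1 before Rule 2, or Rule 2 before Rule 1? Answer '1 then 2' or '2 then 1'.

2 then 1

Order 1 then 2:
  1 Final Vowel Deletion: [yitduguge] → [yitdugug]
  2 Final Devoicing: [yitdugug] → [yitduguk]
  result: [yitduguk]
Order 2 then 1:
  2 Final Devoicing: no change — [yitduguge]
  1 Final Vowel Deletion: [yitduguge] → [yitdugug]
  result: [yitdugug]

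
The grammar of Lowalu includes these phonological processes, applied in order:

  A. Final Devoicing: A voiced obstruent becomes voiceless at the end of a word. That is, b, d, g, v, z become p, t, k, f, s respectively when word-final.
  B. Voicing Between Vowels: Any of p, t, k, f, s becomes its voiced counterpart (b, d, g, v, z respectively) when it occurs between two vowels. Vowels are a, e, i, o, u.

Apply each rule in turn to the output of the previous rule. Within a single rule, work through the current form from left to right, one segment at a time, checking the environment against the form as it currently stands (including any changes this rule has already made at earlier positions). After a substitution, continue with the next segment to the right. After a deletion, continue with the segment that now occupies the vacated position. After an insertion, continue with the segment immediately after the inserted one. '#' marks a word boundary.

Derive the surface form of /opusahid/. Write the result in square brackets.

[obuzahit]

A Final Devoicing: [opusahid] → [opusahit]
B Voicing Between Vowels: [opusahit] → [obuzahit]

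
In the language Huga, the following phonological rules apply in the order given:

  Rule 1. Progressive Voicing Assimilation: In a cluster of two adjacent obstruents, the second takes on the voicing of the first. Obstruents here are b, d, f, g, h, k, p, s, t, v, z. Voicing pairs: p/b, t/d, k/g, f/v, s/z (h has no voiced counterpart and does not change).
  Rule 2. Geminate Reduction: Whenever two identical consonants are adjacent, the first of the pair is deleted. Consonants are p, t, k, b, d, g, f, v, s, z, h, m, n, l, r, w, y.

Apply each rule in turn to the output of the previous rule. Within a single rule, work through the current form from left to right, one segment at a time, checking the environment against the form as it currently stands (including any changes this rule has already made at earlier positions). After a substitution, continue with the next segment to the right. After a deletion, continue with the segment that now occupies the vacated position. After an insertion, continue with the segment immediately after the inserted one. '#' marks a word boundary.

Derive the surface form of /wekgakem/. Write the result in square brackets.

Rule 1 Progressive Voicing Assimilation: [wekgakem] → [wekkakem]
Rule 2 Geminate Reduction: [wekkakem] → [wekakem]

[wekakem]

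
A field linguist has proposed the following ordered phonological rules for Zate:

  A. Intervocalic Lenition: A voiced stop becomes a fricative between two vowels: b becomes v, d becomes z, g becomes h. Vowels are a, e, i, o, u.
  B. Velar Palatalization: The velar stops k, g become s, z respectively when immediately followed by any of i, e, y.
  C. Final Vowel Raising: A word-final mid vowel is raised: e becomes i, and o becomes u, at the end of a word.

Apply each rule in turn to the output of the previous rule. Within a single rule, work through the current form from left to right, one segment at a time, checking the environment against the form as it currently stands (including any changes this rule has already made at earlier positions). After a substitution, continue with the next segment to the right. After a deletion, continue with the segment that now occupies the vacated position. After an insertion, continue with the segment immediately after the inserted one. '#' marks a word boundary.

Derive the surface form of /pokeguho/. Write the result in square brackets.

A Intervocalic Lenition: [pokeguho] → [pokehuho]
B Velar Palatalization: [pokehuho] → [posehuho]
C Final Vowel Raising: [posehuho] → [posehuhu]

[posehuhu]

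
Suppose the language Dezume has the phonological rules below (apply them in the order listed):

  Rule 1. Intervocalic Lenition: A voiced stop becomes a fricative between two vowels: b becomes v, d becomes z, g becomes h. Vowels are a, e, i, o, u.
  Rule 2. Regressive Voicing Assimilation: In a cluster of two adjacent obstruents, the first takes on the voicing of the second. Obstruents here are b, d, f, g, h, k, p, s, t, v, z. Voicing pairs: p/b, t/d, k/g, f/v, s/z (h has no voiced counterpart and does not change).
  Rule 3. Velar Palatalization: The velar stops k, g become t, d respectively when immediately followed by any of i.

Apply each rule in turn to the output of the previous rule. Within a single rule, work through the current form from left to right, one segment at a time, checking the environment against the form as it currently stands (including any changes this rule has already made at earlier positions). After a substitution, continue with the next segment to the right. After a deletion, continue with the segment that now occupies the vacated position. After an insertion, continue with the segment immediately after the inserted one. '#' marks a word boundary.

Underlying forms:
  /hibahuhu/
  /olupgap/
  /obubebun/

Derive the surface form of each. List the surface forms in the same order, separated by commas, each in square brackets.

[hivahuhu], [olubgap], [ovuvevun]

/hibahuhu/:
  Rule 1 Intervocalic Lenition: [hibahuhu] → [hivahuhu]
  Rule 2 Regressive Voicing Assimilation: no change — [hivahuhu]
  Rule 3 Velar Palatalization: no change — [hivahuhu]
/olupgap/:
  Rule 1 Intervocalic Lenition: no change — [olupgap]
  Rule 2 Regressive Voicing Assimilation: [olupgap] → [olubgap]
  Rule 3 Velar Palatalization: no change — [olubgap]
/obubebun/:
  Rule 1 Intervocalic Lenition: [obubebun] → [ovuvevun]
  Rule 2 Regressive Voicing Assimilation: no change — [ovuvevun]
  Rule 3 Velar Palatalization: no change — [ovuvevun]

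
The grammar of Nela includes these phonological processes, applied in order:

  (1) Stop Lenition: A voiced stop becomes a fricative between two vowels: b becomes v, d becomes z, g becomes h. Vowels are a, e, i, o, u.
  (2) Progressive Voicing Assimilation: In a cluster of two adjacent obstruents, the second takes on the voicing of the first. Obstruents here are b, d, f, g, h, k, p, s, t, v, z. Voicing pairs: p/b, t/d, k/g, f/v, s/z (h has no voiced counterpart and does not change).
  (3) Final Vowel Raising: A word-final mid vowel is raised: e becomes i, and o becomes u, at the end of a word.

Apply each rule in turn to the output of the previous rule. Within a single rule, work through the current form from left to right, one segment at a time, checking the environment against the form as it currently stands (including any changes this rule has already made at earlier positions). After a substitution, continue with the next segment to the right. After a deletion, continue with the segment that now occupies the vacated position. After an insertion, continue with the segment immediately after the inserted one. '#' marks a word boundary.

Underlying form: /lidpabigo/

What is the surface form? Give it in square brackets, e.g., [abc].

(1) Stop Lenition: [lidpabigo] → [lidpaviho]
(2) Progressive Voicing Assimilation: [lidpaviho] → [lidbaviho]
(3) Final Vowel Raising: [lidbaviho] → [lidbavihu]

[lidbavihu]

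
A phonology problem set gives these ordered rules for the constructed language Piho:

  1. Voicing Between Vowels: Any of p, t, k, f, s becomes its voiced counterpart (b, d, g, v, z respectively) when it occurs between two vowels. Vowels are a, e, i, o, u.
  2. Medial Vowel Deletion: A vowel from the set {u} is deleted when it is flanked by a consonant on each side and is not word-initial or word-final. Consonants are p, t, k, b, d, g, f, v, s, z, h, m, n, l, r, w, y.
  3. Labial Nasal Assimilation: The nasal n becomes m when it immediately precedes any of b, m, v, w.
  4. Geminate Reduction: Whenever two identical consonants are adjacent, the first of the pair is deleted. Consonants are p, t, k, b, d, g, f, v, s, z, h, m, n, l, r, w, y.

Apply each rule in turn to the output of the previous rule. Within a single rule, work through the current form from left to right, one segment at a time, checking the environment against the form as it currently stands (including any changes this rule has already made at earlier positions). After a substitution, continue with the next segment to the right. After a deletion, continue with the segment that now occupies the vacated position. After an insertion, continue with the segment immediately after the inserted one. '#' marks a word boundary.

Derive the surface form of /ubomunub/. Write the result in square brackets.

[ubomb]

1 Voicing Between Vowels: no change — [ubomunub]
2 Medial Vowel Deletion: [ubomunub] → [ubomnb]
3 Labial Nasal Assimilation: [ubomnb] → [ubommb]
4 Geminate Reduction: [ubommb] → [ubomb]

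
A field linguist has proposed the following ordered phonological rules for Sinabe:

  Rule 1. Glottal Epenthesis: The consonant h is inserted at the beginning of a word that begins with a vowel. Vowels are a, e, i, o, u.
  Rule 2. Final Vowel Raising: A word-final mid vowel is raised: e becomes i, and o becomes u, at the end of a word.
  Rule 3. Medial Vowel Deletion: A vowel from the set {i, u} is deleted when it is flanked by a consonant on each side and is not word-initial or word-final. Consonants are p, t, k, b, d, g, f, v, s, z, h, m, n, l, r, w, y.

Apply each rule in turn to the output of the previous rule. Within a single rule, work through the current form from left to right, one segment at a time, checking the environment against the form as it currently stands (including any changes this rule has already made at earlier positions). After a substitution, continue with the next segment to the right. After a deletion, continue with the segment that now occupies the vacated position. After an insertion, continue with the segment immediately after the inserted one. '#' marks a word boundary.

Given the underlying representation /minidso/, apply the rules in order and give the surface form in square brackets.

Rule 1 Glottal Epenthesis: no change — [minidso]
Rule 2 Final Vowel Raising: [minidso] → [minidsu]
Rule 3 Medial Vowel Deletion: [minidsu] → [mndsu]

[mndsu]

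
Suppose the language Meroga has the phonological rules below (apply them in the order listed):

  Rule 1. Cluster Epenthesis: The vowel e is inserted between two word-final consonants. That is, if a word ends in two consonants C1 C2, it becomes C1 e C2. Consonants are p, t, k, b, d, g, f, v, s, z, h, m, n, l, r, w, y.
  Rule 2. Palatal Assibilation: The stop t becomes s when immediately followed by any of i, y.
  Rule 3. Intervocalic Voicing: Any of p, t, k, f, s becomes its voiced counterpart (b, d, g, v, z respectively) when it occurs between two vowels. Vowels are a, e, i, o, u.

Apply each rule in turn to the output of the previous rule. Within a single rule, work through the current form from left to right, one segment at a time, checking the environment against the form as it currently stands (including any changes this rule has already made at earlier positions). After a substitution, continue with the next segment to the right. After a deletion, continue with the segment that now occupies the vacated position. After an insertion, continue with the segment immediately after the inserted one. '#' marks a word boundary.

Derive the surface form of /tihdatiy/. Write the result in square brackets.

[sihdaziy]

Rule 1 Cluster Epenthesis: no change — [tihdatiy]
Rule 2 Palatal Assibilation: [tihdatiy] → [sihdasiy]
Rule 3 Intervocalic Voicing: [sihdasiy] → [sihdaziy]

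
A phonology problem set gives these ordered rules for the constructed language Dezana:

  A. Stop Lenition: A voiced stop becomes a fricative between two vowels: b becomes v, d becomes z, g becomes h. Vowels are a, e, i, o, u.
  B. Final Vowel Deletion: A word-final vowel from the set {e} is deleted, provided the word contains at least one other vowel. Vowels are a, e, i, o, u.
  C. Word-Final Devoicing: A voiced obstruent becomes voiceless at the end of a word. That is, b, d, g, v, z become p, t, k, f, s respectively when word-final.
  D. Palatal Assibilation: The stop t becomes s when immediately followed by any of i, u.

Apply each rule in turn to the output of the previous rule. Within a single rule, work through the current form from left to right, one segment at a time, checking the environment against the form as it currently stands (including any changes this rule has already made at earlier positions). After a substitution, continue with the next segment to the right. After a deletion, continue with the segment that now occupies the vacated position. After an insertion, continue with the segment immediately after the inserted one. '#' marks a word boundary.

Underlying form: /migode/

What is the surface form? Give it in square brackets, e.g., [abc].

[mihos]

A Stop Lenition: [migode] → [mihoze]
B Final Vowel Deletion: [mihoze] → [mihoz]
C Word-Final Devoicing: [mihoz] → [mihos]
D Palatal Assibilation: no change — [mihos]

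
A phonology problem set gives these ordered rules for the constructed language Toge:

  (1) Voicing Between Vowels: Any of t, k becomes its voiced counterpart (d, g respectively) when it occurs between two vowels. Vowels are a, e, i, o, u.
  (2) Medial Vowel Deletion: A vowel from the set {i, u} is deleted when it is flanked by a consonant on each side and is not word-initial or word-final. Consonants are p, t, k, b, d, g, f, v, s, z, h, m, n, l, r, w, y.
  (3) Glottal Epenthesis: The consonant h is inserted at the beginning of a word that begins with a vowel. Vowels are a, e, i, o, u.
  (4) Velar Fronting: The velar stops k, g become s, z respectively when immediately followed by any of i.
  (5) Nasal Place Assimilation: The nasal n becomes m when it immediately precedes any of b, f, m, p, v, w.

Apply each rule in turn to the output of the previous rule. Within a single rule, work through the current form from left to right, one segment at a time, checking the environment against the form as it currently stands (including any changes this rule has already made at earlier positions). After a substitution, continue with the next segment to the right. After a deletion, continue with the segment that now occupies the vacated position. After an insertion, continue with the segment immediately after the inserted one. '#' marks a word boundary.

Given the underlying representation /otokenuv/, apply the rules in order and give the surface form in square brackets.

(1) Voicing Between Vowels: [otokenuv] → [odogenuv]
(2) Medial Vowel Deletion: [odogenuv] → [odogenv]
(3) Glottal Epenthesis: [odogenv] → [hodogenv]
(4) Velar Fronting: no change — [hodogenv]
(5) Nasal Place Assimilation: [hodogenv] → [hodogemv]

[hodogemv]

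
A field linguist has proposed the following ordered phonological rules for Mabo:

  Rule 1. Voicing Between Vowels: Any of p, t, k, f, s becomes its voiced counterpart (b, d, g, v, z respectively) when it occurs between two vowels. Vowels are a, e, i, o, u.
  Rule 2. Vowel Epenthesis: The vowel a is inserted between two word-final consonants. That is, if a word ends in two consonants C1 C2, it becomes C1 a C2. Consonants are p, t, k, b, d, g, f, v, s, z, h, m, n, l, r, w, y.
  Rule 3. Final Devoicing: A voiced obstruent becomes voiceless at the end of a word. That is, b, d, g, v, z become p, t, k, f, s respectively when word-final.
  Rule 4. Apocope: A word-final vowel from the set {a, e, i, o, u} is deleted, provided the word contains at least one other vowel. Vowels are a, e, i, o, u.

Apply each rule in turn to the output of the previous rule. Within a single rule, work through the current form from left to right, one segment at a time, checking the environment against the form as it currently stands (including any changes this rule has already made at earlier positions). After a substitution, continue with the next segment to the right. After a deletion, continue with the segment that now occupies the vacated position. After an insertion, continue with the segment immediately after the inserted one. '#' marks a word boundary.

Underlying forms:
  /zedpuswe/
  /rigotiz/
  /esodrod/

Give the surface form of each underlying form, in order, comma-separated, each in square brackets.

[zedpusw], [rigodis], [ezodrot]

/zedpuswe/:
  Rule 1 Voicing Between Vowels: no change — [zedpuswe]
  Rule 2 Vowel Epenthesis: no change — [zedpuswe]
  Rule 3 Final Devoicing: no change — [zedpuswe]
  Rule 4 Apocope: [zedpuswe] → [zedpusw]
/rigotiz/:
  Rule 1 Voicing Between Vowels: [rigotiz] → [rigodiz]
  Rule 2 Vowel Epenthesis: no change — [rigodiz]
  Rule 3 Final Devoicing: [rigodiz] → [rigodis]
  Rule 4 Apocope: no change — [rigodis]
/esodrod/:
  Rule 1 Voicing Between Vowels: [esodrod] → [ezodrod]
  Rule 2 Vowel Epenthesis: no change — [ezodrod]
  Rule 3 Final Devoicing: [ezodrod] → [ezodrot]
  Rule 4 Apocope: no change — [ezodrot]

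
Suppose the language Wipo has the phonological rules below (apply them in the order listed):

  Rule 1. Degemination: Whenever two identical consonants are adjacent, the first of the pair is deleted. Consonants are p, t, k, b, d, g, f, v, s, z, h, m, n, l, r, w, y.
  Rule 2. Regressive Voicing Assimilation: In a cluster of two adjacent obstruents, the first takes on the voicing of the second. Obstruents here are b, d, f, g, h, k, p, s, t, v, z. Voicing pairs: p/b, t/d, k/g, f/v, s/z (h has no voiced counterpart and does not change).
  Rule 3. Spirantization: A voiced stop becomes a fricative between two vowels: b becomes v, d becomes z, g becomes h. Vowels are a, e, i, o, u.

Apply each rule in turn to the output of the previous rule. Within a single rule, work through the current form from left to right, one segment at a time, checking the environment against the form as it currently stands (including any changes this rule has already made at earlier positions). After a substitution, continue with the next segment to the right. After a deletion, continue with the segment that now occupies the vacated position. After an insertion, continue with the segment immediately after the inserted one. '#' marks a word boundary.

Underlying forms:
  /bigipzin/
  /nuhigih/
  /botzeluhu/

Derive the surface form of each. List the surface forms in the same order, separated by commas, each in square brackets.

/bigipzin/:
  Rule 1 Degemination: no change — [bigipzin]
  Rule 2 Regressive Voicing Assimilation: [bigipzin] → [bigibzin]
  Rule 3 Spirantization: [bigibzin] → [bihibzin]
/nuhigih/:
  Rule 1 Degemination: no change — [nuhigih]
  Rule 2 Regressive Voicing Assimilation: no change — [nuhigih]
  Rule 3 Spirantization: [nuhigih] → [nuhihih]
/botzeluhu/:
  Rule 1 Degemination: no change — [botzeluhu]
  Rule 2 Regressive Voicing Assimilation: [botzeluhu] → [bodzeluhu]
  Rule 3 Spirantization: no change — [bodzeluhu]

[bihibzin], [nuhihih], [bodzeluhu]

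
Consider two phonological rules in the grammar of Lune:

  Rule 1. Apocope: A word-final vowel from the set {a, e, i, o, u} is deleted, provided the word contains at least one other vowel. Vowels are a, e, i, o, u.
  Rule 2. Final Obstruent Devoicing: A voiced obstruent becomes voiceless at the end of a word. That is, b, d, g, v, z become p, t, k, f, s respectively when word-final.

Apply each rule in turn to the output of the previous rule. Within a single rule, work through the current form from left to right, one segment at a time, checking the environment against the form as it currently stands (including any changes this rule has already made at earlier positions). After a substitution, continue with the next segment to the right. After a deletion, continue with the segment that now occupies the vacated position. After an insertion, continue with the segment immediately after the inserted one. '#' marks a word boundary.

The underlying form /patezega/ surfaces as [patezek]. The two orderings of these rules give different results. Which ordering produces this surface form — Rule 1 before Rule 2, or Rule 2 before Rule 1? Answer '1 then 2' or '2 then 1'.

1 then 2

Order 1 then 2:
  1 Apocope: [patezega] → [patezeg]
  2 Final Obstruent Devoicing: [patezeg] → [patezek]
  result: [patezek]
Order 2 then 1:
  2 Final Obstruent Devoicing: no change — [patezega]
  1 Apocope: [patezega] → [patezeg]
  result: [patezeg]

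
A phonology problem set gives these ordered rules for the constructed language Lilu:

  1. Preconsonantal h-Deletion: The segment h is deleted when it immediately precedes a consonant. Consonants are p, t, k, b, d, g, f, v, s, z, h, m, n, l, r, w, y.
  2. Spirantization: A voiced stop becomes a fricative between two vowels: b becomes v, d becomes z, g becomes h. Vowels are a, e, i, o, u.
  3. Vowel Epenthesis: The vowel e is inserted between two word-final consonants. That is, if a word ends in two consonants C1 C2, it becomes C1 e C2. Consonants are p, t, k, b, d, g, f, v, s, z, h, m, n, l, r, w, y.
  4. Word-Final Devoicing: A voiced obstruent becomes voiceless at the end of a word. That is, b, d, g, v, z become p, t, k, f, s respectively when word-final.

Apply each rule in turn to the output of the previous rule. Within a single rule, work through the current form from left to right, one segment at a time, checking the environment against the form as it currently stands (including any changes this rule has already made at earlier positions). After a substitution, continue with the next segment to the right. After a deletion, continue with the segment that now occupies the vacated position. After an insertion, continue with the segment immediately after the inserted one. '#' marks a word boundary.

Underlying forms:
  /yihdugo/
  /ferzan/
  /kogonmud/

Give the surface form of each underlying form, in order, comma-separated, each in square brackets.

/yihdugo/:
  1 Preconsonantal h-Deletion: [yihdugo] → [yidugo]
  2 Spirantization: [yidugo] → [yizuho]
  3 Vowel Epenthesis: no change — [yizuho]
  4 Word-Final Devoicing: no change — [yizuho]
/ferzan/:
  1 Preconsonantal h-Deletion: no change — [ferzan]
  2 Spirantization: no change — [ferzan]
  3 Vowel Epenthesis: no change — [ferzan]
  4 Word-Final Devoicing: no change — [ferzan]
/kogonmud/:
  1 Preconsonantal h-Deletion: no change — [kogonmud]
  2 Spirantization: [kogonmud] → [kohonmud]
  3 Vowel Epenthesis: no change — [kohonmud]
  4 Word-Final Devoicing: [kohonmud] → [kohonmut]

[yizuho], [ferzan], [kohonmut]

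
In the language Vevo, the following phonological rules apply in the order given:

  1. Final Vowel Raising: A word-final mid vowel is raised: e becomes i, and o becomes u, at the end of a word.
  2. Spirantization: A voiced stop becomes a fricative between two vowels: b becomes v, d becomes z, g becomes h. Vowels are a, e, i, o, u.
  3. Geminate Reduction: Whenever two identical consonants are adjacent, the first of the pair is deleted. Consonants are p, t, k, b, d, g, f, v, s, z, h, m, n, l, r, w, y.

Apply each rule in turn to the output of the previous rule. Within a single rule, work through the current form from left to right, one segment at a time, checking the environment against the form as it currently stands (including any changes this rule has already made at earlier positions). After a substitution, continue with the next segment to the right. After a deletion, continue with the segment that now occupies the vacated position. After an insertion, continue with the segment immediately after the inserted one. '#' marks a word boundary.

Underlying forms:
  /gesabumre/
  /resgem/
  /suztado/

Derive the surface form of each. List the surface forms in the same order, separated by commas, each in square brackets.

/gesabumre/:
  1 Final Vowel Raising: [gesabumre] → [gesabumri]
  2 Spirantization: [gesabumri] → [gesavumri]
  3 Geminate Reduction: no change — [gesavumri]
/resgem/:
  1 Final Vowel Raising: no change — [resgem]
  2 Spirantization: no change — [resgem]
  3 Geminate Reduction: no change — [resgem]
/suztado/:
  1 Final Vowel Raising: [suztado] → [suztadu]
  2 Spirantization: [suztadu] → [suztazu]
  3 Geminate Reduction: no change — [suztazu]

[gesavumri], [resgem], [suztazu]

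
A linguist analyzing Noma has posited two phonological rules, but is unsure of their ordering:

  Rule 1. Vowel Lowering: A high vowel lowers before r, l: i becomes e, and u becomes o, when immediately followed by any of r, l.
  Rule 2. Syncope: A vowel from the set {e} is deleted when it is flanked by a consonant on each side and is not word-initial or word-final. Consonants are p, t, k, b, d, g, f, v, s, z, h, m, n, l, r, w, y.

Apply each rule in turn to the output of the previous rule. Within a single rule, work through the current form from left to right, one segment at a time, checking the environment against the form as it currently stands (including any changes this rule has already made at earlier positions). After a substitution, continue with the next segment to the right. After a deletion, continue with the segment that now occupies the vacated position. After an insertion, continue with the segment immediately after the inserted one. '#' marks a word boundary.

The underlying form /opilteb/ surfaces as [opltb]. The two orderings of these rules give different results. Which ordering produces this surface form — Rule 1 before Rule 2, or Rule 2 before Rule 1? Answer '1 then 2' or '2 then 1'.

1 then 2

Order 1 then 2:
  1 Vowel Lowering: [opilteb] → [opelteb]
  2 Syncope: [opelteb] → [opltb]
  result: [opltb]
Order 2 then 1:
  2 Syncope: [opilteb] → [opiltb]
  1 Vowel Lowering: [opiltb] → [opeltb]
  result: [opeltb]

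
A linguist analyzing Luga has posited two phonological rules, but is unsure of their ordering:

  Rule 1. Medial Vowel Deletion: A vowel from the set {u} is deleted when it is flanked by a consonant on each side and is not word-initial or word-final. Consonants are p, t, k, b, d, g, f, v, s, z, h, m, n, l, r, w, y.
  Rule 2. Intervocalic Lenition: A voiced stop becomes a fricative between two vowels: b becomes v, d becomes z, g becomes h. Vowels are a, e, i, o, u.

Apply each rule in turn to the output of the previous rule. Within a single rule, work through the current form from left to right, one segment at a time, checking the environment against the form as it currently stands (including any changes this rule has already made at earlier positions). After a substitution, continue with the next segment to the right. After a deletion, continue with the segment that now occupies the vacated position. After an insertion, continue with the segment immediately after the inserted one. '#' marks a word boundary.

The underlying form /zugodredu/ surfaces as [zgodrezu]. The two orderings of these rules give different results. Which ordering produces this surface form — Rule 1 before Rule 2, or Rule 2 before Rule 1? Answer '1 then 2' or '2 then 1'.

Order 1 then 2:
  1 Medial Vowel Deletion: [zugodredu] → [zgodredu]
  2 Intervocalic Lenition: [zgodredu] → [zgodrezu]
  result: [zgodrezu]
Order 2 then 1:
  2 Intervocalic Lenition: [zugodredu] → [zuhodrezu]
  1 Medial Vowel Deletion: [zuhodrezu] → [zhodrezu]
  result: [zhodrezu]

1 then 2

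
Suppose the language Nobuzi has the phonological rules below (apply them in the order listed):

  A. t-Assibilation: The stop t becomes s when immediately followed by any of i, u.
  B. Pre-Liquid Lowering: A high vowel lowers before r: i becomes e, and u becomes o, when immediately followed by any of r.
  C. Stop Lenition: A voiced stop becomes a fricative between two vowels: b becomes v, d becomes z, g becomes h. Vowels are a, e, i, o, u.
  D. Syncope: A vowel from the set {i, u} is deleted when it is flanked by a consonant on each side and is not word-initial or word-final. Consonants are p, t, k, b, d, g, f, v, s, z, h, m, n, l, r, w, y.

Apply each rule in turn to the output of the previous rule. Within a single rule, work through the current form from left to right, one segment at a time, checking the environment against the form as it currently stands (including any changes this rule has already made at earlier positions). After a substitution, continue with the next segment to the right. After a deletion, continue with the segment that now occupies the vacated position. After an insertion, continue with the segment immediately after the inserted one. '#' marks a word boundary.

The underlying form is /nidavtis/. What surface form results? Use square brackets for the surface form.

A t-Assibilation: [nidavtis] → [nidavsis]
B Pre-Liquid Lowering: no change — [nidavsis]
C Stop Lenition: [nidavsis] → [nizavsis]
D Syncope: [nizavsis] → [nzavss]

[nzavss]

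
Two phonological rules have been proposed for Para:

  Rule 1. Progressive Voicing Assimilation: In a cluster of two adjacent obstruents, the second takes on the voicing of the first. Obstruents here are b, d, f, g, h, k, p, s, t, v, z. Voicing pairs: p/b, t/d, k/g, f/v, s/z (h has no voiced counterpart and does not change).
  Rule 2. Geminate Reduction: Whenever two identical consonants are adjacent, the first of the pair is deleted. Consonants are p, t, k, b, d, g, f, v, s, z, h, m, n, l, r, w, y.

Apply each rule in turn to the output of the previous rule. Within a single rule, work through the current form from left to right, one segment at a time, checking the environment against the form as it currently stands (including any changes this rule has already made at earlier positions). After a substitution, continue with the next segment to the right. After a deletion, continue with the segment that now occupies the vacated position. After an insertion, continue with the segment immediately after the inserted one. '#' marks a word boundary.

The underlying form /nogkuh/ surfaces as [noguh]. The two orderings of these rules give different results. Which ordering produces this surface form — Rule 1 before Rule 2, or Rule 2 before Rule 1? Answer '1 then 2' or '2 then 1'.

Order 1 then 2:
  1 Progressive Voicing Assimilation: [nogkuh] → [nogguh]
  2 Geminate Reduction: [nogguh] → [noguh]
  result: [noguh]
Order 2 then 1:
  2 Geminate Reduction: no change — [nogkuh]
  1 Progressive Voicing Assimilation: [nogkuh] → [nogguh]
  result: [nogguh]

1 then 2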